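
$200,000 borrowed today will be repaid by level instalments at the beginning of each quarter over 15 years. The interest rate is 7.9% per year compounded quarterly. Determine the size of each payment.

$5,608.06

Level annuity due; solve PV = PMT × [(1 − (1+r)^−n)/r] × (1+r) for PMT.
Periodic rate r = 0.079/4 per quarter; n is counted in quarters.
With n = 60: PMT = 200,000 / ([(1 − (1+r)^−n)/r] × (1+r)) = $5,608.06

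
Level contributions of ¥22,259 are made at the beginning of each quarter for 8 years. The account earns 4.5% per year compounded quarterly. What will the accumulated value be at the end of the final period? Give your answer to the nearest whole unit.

¥861,263

This is an annuity due: 32 deposits of ¥22,259 at the beginning of each quarter.
Periodic rate r = 0.045/4 per quarter; n is counted in quarters.
FV = PMT × [((1+r)^n − 1)/r] × (1+r) = 22,259 × [(1+r)^32 − 1] / r × (1+r) = ¥861,263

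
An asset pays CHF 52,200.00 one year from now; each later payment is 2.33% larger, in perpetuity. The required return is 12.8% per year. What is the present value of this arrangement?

Periodic rate r = 0.128 per year.
Growing perpetuity (Gordon): PV = PMT₁ / (r − g) = 52,200 / (r − 0.0233) = CHF 498,567.34.

CHF 498,567.34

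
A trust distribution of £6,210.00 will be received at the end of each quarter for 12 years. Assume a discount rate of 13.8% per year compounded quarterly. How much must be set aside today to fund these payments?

£144,664.70

This is an ordinary annuity: 48 payments of £6,210.00 at the end of each quarter.
Periodic rate r = 0.138/4 per quarter; n is counted in quarters.
PV = PMT × [(1 − (1+r)^−n)/r] = 6,210 × [1 − (1+r)^−48] / r = £144,664.70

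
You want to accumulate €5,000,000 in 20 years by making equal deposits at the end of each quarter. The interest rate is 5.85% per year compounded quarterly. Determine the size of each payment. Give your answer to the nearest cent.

Level ordinary annuity; solve FV = PMT × [((1+r)^n − 1)/r] for PMT.
Periodic rate r = 0.0585/4 per quarter; n is counted in quarters.
With n = 80: PMT = 5,000,000 / ([((1+r)^n − 1)/r]) = €33,317.27

€33,317.27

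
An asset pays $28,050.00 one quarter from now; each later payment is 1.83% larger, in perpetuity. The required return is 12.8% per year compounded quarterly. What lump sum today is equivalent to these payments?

Periodic rate r = 0.128/4 per quarter.
Growing perpetuity (Gordon): PV = PMT₁ / (r − g) = 28,050 / (r − 0.0183) = $2,047,445.26.

$2,047,445.26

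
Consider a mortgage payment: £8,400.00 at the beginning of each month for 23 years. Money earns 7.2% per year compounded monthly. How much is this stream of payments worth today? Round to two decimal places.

This is an annuity due: 276 payments of £8,400.00 at the beginning of each month.
Periodic rate r = 0.072/12 per month; n is counted in months.
PV = PMT × [(1 − (1+r)^−n)/r] × (1+r) = 8,400 × [1 − (1+r)^−276] / r × (1+r) = £1,138,201.25

£1,138,201.25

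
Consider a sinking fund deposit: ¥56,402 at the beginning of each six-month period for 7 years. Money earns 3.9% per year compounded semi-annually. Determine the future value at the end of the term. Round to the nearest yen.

This is an annuity due: 14 deposits of ¥56,402 at the beginning of each six-month period.
Periodic rate r = 0.039/2 per half-year; n is counted in half-years.
FV = PMT × [((1+r)^n − 1)/r] × (1+r) = 56,402 × [(1+r)^14 − 1] / r × (1+r) = ¥915,466

¥915,466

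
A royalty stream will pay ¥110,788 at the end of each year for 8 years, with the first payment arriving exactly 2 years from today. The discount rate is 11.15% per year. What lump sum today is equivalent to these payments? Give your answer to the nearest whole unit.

¥510,204

Ordinary annuity of 8 payments, first payment at period 2.
Periodic rate r = 0.1115 per year.
The ordinary-annuity PV formula values the stream one period before the first payment (period 1); discount that back 1 periods:
PV₀ = 110,788 × [1 − (1+r)^−8] / r × (1+r)^−1 = ¥510,204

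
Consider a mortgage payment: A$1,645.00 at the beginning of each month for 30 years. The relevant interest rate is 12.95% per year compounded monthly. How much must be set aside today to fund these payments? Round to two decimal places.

This is an annuity due: 360 payments of A$1,645.00 at the beginning of each month.
Periodic rate r = 0.1295/12 per month; n is counted in months.
PV = PMT × [(1 − (1+r)^−n)/r] × (1+r) = 1,645 × [1 − (1+r)^−360] / r × (1+r) = A$150,844.89

A$150,844.89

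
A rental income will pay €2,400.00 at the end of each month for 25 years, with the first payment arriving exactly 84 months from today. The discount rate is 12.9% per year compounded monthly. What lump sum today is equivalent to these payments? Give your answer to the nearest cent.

€88,194.39

Ordinary annuity of 300 payments, first payment at period 84.
Periodic rate r = 0.129/12 per month; n is counted in months.
The ordinary-annuity PV formula values the stream one period before the first payment (period 83); discount that back 83 periods:
PV₀ = 2,400 × [1 − (1+r)^−300] / r × (1+r)^−83 = €88,194.39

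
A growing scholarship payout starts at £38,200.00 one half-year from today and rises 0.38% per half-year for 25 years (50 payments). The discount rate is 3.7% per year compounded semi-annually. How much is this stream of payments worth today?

Periodic rate r = 0.037/2 per half-year; n is counted in half-years.
Growing ordinary annuity: PV = PMT₁ × [1 − ((1+g)/(1+r))^n] / (r − g) = 38,200 × [1 − ((1+0.0038)/(1+r))^50] / (r − 0.0038) = £1,342,453.51.

£1,342,453.51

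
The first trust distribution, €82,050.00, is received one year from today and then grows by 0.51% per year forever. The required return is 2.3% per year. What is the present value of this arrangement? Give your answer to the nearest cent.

Periodic rate r = 0.023 per year.
Growing perpetuity (Gordon): PV = PMT₁ / (r − g) = 82,050 / (r − 0.0051) = €4,583,798.88.

€4,583,798.88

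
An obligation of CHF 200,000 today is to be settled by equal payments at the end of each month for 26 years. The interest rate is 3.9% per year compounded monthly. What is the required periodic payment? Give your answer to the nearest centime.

Level ordinary annuity; solve PV = PMT × [(1 − (1+r)^−n)/r] for PMT.
Periodic rate r = 0.039/12 per month; n is counted in months.
With n = 312: PMT = 200,000 / ([(1 − (1+r)^−n)/r]) = CHF 1,020.99

CHF 1,020.99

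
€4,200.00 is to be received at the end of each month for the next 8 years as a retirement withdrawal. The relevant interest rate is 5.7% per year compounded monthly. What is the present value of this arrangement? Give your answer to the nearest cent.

This is an ordinary annuity: 96 payments of €4,200.00 at the end of each month.
Periodic rate r = 0.057/12 per month; n is counted in months.
PV = PMT × [(1 − (1+r)^−n)/r] = 4,200 × [1 − (1+r)^−96] / r = €323,180.31

€323,180.31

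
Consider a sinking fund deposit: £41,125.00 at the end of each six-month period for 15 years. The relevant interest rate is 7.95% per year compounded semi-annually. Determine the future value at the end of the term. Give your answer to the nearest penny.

£2,296,884.50

This is an ordinary annuity: 30 deposits of £41,125.00 at the end of each six-month period.
Periodic rate r = 0.0795/2 per half-year; n is counted in half-years.
FV = PMT × [((1+r)^n − 1)/r] = 41,125 × [(1+r)^30 − 1] / r = £2,296,884.50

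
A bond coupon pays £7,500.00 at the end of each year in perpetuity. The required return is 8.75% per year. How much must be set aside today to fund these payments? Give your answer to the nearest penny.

Periodic rate r = 0.0875 per year.
Level perpetuity: PV = PMT / r = 7,500 / (0.0875) = £85,714.29.

£85,714.29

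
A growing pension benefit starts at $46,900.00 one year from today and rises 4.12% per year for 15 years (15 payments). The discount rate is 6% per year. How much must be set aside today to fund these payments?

$587,291.27

Periodic rate r = 0.06 per year.
Growing ordinary annuity: PV = PMT₁ × [1 − ((1+g)/(1+r))^n] / (r − g) = 46,900 × [1 − ((1+0.0412)/(1+r))^15] / (r − 0.0412) = $587,291.27.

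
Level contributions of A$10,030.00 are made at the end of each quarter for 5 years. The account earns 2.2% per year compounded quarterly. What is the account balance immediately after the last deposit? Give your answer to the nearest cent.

This is an ordinary annuity: 20 deposits of A$10,030.00 at the end of each quarter.
Periodic rate r = 0.022/4 per quarter; n is counted in quarters.
FV = PMT × [((1+r)^n − 1)/r] = 10,030 × [(1+r)^20 − 1] / r = A$211,435.46

A$211,435.46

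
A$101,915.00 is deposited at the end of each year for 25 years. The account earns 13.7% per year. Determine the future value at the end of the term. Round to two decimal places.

This is an ordinary annuity: 25 deposits of A$101,915.00 at the end of each year.
Periodic rate r = 0.137 per year.
FV = PMT × [((1+r)^n − 1)/r] = 101,915 × [(1+r)^25 − 1] / r = A$17,686,257.15

A$17,686,257.15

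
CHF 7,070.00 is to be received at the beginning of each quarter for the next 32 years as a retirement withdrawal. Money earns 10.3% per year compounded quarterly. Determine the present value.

CHF 270,759.63

This is an annuity due: 128 payments of CHF 7,070.00 at the beginning of each quarter.
Periodic rate r = 0.103/4 per quarter; n is counted in quarters.
PV = PMT × [(1 − (1+r)^−n)/r] × (1+r) = 7,070 × [1 − (1+r)^−128] / r × (1+r) = CHF 270,759.63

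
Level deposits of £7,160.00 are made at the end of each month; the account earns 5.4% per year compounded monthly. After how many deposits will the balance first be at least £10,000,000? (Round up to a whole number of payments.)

443 payments

Periodic rate r = 0.054/12 per month; n is counted in months.
Ordinary annuity FV: 10,000,000 = 7,160 × [((1+r)^n − 1)/r].
(1+r)^n = 1 + 10,000,000 × r / 7,160, so n = ln(1 + 10,000,000·r/7,160) / ln(1+r) = 442.28.
Round up to a whole number of payments: n = 443.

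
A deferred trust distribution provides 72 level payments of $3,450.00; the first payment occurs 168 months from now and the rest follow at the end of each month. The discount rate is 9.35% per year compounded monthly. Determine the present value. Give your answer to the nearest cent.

$51,860.49

Ordinary annuity of 72 payments, first payment at period 168.
Periodic rate r = 0.0935/12 per month; n is counted in months.
The ordinary-annuity PV formula values the stream one period before the first payment (period 167); discount that back 167 periods:
PV₀ = 3,450 × [1 − (1+r)^−72] / r × (1+r)^−167 = $51,860.49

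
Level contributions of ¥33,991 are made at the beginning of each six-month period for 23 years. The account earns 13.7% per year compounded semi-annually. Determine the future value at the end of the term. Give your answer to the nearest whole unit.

¥10,640,380

This is an annuity due: 46 deposits of ¥33,991 at the beginning of each six-month period.
Periodic rate r = 0.137/2 per half-year; n is counted in half-years.
FV = PMT × [((1+r)^n − 1)/r] × (1+r) = 33,991 × [(1+r)^46 − 1] / r × (1+r) = ¥10,640,380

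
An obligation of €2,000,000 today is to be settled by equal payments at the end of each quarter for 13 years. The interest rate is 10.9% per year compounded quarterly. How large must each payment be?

Level ordinary annuity; solve PV = PMT × [(1 − (1+r)^−n)/r] for PMT.
Periodic rate r = 0.109/4 per quarter; n is counted in quarters.
With n = 52: PMT = 2,000,000 / ([(1 − (1+r)^−n)/r]) = €72,384.99

€72,384.99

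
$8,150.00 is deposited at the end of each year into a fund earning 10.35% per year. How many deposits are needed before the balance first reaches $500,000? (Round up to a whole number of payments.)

21 payments

Periodic rate r = 0.1035 per year.
Ordinary annuity FV: 500,000 = 8,150 × [((1+r)^n − 1)/r].
(1+r)^n = 1 + 500,000 × r / 8,150, so n = ln(1 + 500,000·r/8,150) / ln(1+r) = 20.25.
Round up to a whole number of payments: n = 21.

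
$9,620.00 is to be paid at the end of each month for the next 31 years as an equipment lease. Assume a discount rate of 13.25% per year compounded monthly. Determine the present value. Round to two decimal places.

$856,588.04

This is an ordinary annuity: 372 payments of $9,620.00 at the end of each month.
Periodic rate r = 0.1325/12 per month; n is counted in months.
PV = PMT × [(1 − (1+r)^−n)/r] = 9,620 × [1 − (1+r)^−372] / r = $856,588.04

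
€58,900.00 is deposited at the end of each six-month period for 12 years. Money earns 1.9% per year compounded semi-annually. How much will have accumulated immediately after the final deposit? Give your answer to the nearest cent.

€1,579,352.45

This is an ordinary annuity: 24 deposits of €58,900.00 at the end of each six-month period.
Periodic rate r = 0.019/2 per half-year; n is counted in half-years.
FV = PMT × [((1+r)^n − 1)/r] = 58,900 × [(1+r)^24 − 1] / r = €1,579,352.45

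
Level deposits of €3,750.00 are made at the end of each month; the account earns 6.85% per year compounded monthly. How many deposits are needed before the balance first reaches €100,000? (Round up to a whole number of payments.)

25 payments

Periodic rate r = 0.0685/12 per month; n is counted in months.
Ordinary annuity FV: 100,000 = 3,750 × [((1+r)^n − 1)/r].
(1+r)^n = 1 + 100,000 × r / 3,750, so n = ln(1 + 100,000·r/3,750) / ln(1+r) = 24.89.
Round up to a whole number of payments: n = 25.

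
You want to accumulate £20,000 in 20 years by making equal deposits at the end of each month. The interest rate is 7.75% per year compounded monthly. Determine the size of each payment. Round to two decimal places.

£35.02

Level ordinary annuity; solve FV = PMT × [((1+r)^n − 1)/r] for PMT.
Periodic rate r = 0.0775/12 per month; n is counted in months.
With n = 240: PMT = 20,000 / ([((1+r)^n − 1)/r]) = £35.02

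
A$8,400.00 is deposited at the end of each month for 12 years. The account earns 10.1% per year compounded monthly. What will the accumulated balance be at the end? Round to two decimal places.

A$2,338,558.36

This is an ordinary annuity: 144 deposits of A$8,400.00 at the end of each month.
Periodic rate r = 0.101/12 per month; n is counted in months.
FV = PMT × [((1+r)^n − 1)/r] = 8,400 × [(1+r)^144 − 1] / r = A$2,338,558.36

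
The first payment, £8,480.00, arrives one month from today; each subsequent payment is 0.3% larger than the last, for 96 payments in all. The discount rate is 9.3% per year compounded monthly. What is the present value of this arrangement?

Periodic rate r = 0.093/12 per month; n is counted in months.
Growing ordinary annuity: PV = PMT₁ × [1 − ((1+g)/(1+r))^n] / (r − g) = 8,480 × [1 − ((1+0.003)/(1+r))^96] / (r − 0.003) = £650,977.72.

£650,977.72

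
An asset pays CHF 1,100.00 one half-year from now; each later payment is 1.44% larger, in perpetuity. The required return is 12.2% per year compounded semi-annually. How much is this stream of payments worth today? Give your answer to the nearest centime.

CHF 23,605.15

Periodic rate r = 0.122/2 per half-year.
Growing perpetuity (Gordon): PV = PMT₁ / (r − g) = 1,100 / (r − 0.0144) = CHF 23,605.15.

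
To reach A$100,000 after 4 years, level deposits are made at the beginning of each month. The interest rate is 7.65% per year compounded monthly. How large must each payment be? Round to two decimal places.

Level annuity due; solve FV = PMT × [((1+r)^n − 1)/r] × (1+r) for PMT.
Periodic rate r = 0.0765/12 per month; n is counted in months.
With n = 48: PMT = 100,000 / ([((1+r)^n − 1)/r] × (1+r)) = A$1,776.07

A$1,776.07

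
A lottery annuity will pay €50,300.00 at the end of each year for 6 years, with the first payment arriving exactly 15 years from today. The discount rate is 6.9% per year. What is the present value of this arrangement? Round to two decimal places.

Ordinary annuity of 6 payments, first payment at period 15.
Periodic rate r = 0.069 per year.
The ordinary-annuity PV formula values the stream one period before the first payment (period 14); discount that back 14 periods:
PV₀ = 50,300 × [1 − (1+r)^−6] / r × (1+r)^−14 = €94,498.57

€94,498.57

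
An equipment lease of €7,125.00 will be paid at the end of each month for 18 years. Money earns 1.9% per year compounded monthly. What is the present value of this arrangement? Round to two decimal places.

€1,302,568.40

This is an ordinary annuity: 216 payments of €7,125.00 at the end of each month.
Periodic rate r = 0.019/12 per month; n is counted in months.
PV = PMT × [(1 − (1+r)^−n)/r] = 7,125 × [1 − (1+r)^−216] / r = €1,302,568.40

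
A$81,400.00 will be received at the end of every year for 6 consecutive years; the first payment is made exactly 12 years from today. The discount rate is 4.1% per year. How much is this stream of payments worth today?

A$273,377.11

Ordinary annuity of 6 payments, first payment at period 12.
Periodic rate r = 0.041 per year.
The ordinary-annuity PV formula values the stream one period before the first payment (period 11); discount that back 11 periods:
PV₀ = 81,400 × [1 − (1+r)^−6] / r × (1+r)^−11 = A$273,377.11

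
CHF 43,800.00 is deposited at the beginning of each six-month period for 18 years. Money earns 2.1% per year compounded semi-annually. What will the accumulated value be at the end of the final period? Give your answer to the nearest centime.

This is an annuity due: 36 deposits of CHF 43,800.00 at the beginning of each six-month period.
Periodic rate r = 0.021/2 per half-year; n is counted in half-years.
FV = PMT × [((1+r)^n − 1)/r] × (1+r) = 43,800 × [(1+r)^36 − 1] / r × (1+r) = CHF 1,924,208.78

CHF 1,924,208.78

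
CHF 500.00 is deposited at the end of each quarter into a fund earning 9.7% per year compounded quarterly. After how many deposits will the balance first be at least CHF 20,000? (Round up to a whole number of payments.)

29 payments

Periodic rate r = 0.097/4 per quarter; n is counted in quarters.
Ordinary annuity FV: 20,000 = 500 × [((1+r)^n − 1)/r].
(1+r)^n = 1 + 20,000 × r / 500, so n = ln(1 + 20,000·r/500) / ln(1+r) = 28.30.
Round up to a whole number of payments: n = 29.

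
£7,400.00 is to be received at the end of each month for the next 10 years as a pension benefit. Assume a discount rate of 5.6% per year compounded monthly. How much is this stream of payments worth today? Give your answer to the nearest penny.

This is an ordinary annuity: 120 payments of £7,400.00 at the end of each month.
Periodic rate r = 0.056/12 per month; n is counted in months.
PV = PMT × [(1 − (1+r)^−n)/r] = 7,400 × [1 − (1+r)^−120] / r = £678,759.27

£678,759.27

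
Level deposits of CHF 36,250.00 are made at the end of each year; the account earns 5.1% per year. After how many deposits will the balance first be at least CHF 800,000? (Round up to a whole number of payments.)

16 payments

Periodic rate r = 0.051 per year.
Ordinary annuity FV: 800,000 = 36,250 × [((1+r)^n − 1)/r].
(1+r)^n = 1 + 800,000 × r / 36,250, so n = ln(1 + 800,000·r/36,250) / ln(1+r) = 15.16.
Round up to a whole number of payments: n = 16.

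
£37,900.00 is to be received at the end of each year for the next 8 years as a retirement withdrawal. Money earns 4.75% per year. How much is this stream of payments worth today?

£247,450.48

This is an ordinary annuity: 8 payments of £37,900.00 at the end of each year.
Periodic rate r = 0.0475 per year.
PV = PMT × [(1 − (1+r)^−n)/r] = 37,900 × [1 − (1+r)^−8] / r = £247,450.48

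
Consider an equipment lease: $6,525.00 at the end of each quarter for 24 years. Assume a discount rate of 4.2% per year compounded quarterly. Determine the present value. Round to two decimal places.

$393,444.40

This is an ordinary annuity: 96 payments of $6,525.00 at the end of each quarter.
Periodic rate r = 0.042/4 per quarter; n is counted in quarters.
PV = PMT × [(1 − (1+r)^−n)/r] = 6,525 × [1 − (1+r)^−96] / r = $393,444.40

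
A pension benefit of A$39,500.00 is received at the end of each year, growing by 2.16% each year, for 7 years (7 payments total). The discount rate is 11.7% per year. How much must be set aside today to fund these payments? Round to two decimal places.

A$192,408.90

Periodic rate r = 0.117 per year.
Growing ordinary annuity: PV = PMT₁ × [1 − ((1+g)/(1+r))^n] / (r − g) = 39,500 × [1 − ((1+0.0216)/(1+r))^7] / (r − 0.0216) = A$192,408.90.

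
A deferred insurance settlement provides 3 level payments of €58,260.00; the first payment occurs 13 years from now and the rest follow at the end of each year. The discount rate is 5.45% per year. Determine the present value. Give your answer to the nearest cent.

€83,223.72

Ordinary annuity of 3 payments, first payment at period 13.
Periodic rate r = 0.0545 per year.
The ordinary-annuity PV formula values the stream one period before the first payment (period 12); discount that back 12 periods:
PV₀ = 58,260 × [1 − (1+r)^−3] / r × (1+r)^−12 = €83,223.72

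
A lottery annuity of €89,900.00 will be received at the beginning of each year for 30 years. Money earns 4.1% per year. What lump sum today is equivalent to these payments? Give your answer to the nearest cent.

€1,598,821.37

This is an annuity due: 30 payments of €89,900.00 at the beginning of each year.
Periodic rate r = 0.041 per year.
PV = PMT × [(1 − (1+r)^−n)/r] × (1+r) = 89,900 × [1 − (1+r)^−30] / r × (1+r) = €1,598,821.37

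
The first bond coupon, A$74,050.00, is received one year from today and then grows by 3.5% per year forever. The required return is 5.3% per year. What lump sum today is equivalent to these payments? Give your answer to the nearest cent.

A$4,113,888.89

Periodic rate r = 0.053 per year.
Growing perpetuity (Gordon): PV = PMT₁ / (r − g) = 74,050 / (r − 0.035) = A$4,113,888.89.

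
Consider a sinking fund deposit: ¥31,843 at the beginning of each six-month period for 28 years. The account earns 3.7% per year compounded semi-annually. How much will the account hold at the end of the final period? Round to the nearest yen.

This is an annuity due: 56 deposits of ¥31,843 at the beginning of each six-month period.
Periodic rate r = 0.037/2 per half-year; n is counted in half-years.
FV = PMT × [((1+r)^n − 1)/r] × (1+r) = 31,843 × [(1+r)^56 − 1] / r × (1+r) = ¥3,140,431

¥3,140,431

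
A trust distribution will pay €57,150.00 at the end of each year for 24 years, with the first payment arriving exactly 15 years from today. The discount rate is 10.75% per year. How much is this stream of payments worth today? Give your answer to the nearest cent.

€116,311.78

Ordinary annuity of 24 payments, first payment at period 15.
Periodic rate r = 0.1075 per year.
The ordinary-annuity PV formula values the stream one period before the first payment (period 14); discount that back 14 periods:
PV₀ = 57,150 × [1 − (1+r)^−24] / r × (1+r)^−14 = €116,311.78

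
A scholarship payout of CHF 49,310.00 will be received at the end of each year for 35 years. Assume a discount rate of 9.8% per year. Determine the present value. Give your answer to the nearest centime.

This is an ordinary annuity: 35 payments of CHF 49,310.00 at the end of each year.
Periodic rate r = 0.098 per year.
PV = PMT × [(1 − (1+r)^−n)/r] = 49,310 × [1 − (1+r)^−35] / r = CHF 484,081.13

CHF 484,081.13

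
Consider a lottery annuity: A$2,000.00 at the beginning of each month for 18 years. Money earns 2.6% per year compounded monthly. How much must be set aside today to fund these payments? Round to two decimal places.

This is an annuity due: 216 payments of A$2,000.00 at the beginning of each month.
Periodic rate r = 0.026/12 per month; n is counted in months.
PV = PMT × [(1 − (1+r)^−n)/r] × (1+r) = 2,000 × [1 − (1+r)^−216] / r × (1+r) = A$345,450.87

A$345,450.87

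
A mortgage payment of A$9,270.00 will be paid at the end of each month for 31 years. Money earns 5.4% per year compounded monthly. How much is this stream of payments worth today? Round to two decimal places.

A$1,672,305.95

This is an ordinary annuity: 372 payments of A$9,270.00 at the end of each month.
Periodic rate r = 0.054/12 per month; n is counted in months.
PV = PMT × [(1 − (1+r)^−n)/r] = 9,270 × [1 − (1+r)^−372] / r = A$1,672,305.95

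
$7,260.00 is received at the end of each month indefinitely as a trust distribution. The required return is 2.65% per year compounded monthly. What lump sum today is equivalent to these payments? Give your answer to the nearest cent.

$3,287,547.17

Periodic rate r = 0.0265/12 per month.
Level perpetuity: PV = PMT / r = 7,260 / (0.0265/12) = $3,287,547.17.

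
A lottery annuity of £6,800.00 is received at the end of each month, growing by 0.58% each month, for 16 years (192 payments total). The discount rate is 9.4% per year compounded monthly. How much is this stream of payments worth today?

Periodic rate r = 0.094/12 per month; n is counted in months.
Growing ordinary annuity: PV = PMT₁ × [1 − ((1+g)/(1+r))^n] / (r − g) = 6,800 × [1 − ((1+0.0058)/(1+r))^192] / (r − 0.0058) = £1,074,921.92.

£1,074,921.92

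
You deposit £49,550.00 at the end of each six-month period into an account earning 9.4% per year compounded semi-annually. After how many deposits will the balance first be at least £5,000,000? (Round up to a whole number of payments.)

Periodic rate r = 0.094/2 per half-year; n is counted in half-years.
Ordinary annuity FV: 5,000,000 = 49,550 × [((1+r)^n − 1)/r].
(1+r)^n = 1 + 5,000,000 × r / 49,550, so n = ln(1 + 5,000,000·r/49,550) / ln(1+r) = 38.06.
Round up to a whole number of payments: n = 39.

39 payments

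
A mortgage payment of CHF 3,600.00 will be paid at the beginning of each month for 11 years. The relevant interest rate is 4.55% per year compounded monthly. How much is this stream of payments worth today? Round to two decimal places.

This is an annuity due: 132 payments of CHF 3,600.00 at the beginning of each month.
Periodic rate r = 0.0455/12 per month; n is counted in months.
PV = PMT × [(1 − (1+r)^−n)/r] × (1+r) = 3,600 × [1 − (1+r)^−132] / r × (1+r) = CHF 374,738.03

CHF 374,738.03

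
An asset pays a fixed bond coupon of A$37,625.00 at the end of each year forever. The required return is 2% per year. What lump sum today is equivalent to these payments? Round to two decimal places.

A$1,881,250.00

Periodic rate r = 0.02 per year.
Level perpetuity: PV = PMT / r = 37,625 / (0.02) = A$1,881,250.00.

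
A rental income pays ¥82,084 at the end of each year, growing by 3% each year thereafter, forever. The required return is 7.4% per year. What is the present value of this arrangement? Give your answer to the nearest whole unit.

Periodic rate r = 0.074 per year.
Growing perpetuity (Gordon): PV = PMT₁ / (r − g) = 82,084 / (r − 0.03) = ¥1,865,545.

¥1,865,545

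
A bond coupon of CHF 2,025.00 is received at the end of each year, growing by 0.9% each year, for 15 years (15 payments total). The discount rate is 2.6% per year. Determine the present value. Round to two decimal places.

Periodic rate r = 0.026 per year.
Growing ordinary annuity: PV = PMT₁ × [1 − ((1+g)/(1+r))^n] / (r − g) = 2,025 × [1 − ((1+0.009)/(1+r))^15] / (r − 0.009) = CHF 26,406.24.

CHF 26,406.24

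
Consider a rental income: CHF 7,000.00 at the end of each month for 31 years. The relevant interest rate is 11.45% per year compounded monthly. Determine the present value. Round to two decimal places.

This is an ordinary annuity: 372 payments of CHF 7,000.00 at the end of each month.
Periodic rate r = 0.1145/12 per month; n is counted in months.
PV = PMT × [(1 − (1+r)^−n)/r] = 7,000 × [1 − (1+r)^−372] / r = CHF 712,183.04

CHF 712,183.04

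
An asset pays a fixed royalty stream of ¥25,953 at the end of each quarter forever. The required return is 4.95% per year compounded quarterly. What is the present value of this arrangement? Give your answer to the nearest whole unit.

Periodic rate r = 0.0495/4 per quarter.
Level perpetuity: PV = PMT / r = 25,953 / (0.0495/4) = ¥2,097,212.

¥2,097,212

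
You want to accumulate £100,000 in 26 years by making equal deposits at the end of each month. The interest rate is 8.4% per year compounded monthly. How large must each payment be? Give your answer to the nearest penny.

£89.58

Level ordinary annuity; solve FV = PMT × [((1+r)^n − 1)/r] for PMT.
Periodic rate r = 0.084/12 per month; n is counted in months.
With n = 312: PMT = 100,000 / ([((1+r)^n − 1)/r]) = £89.58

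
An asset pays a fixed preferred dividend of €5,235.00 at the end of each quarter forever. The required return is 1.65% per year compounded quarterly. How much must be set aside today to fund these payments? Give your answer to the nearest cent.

€1,269,090.91

Periodic rate r = 0.0165/4 per quarter.
Level perpetuity: PV = PMT / r = 5,235 / (0.0165/4) = €1,269,090.91.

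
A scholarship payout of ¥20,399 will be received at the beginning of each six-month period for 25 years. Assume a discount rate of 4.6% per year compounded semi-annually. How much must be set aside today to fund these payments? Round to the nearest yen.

¥616,257

This is an annuity due: 50 payments of ¥20,399 at the beginning of each six-month period.
Periodic rate r = 0.046/2 per half-year; n is counted in half-years.
PV = PMT × [(1 − (1+r)^−n)/r] × (1+r) = 20,399 × [1 − (1+r)^−50] / r × (1+r) = ¥616,257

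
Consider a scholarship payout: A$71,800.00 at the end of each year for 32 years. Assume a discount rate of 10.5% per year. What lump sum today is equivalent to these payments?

This is an ordinary annuity: 32 payments of A$71,800.00 at the end of each year.
Periodic rate r = 0.105 per year.
PV = PMT × [(1 − (1+r)^−n)/r] = 71,800 × [1 − (1+r)^−32] / r = A$655,797.64

A$655,797.64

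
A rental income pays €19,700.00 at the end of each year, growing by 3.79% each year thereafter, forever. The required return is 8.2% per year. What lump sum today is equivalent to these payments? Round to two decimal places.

€446,712.02

Periodic rate r = 0.082 per year.
Growing perpetuity (Gordon): PV = PMT₁ / (r − g) = 19,700 / (r − 0.0379) = €446,712.02.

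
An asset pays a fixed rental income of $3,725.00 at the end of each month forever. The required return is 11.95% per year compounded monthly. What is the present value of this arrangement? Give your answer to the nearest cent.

Periodic rate r = 0.1195/12 per month.
Level perpetuity: PV = PMT / r = 3,725 / (0.1195/12) = $374,058.58.

$374,058.58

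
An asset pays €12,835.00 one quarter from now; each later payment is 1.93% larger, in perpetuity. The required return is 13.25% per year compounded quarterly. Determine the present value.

€928,390.60

Periodic rate r = 0.1325/4 per quarter.
Growing perpetuity (Gordon): PV = PMT₁ / (r − g) = 12,835 / (r − 0.0193) = €928,390.60.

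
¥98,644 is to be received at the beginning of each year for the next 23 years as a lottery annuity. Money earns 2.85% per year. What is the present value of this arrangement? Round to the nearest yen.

This is an annuity due: 23 payments of ¥98,644 at the beginning of each year.
Periodic rate r = 0.0285 per year.
PV = PMT × [(1 − (1+r)^−n)/r] × (1+r) = 98,644 × [1 − (1+r)^−23] / r × (1+r) = ¥1,694,612

¥1,694,612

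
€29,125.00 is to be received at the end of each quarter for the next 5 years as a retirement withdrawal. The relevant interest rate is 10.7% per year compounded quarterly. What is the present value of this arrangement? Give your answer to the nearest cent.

This is an ordinary annuity: 20 payments of €29,125.00 at the end of each quarter.
Periodic rate r = 0.107/4 per quarter; n is counted in quarters.
PV = PMT × [(1 − (1+r)^−n)/r] = 29,125 × [1 − (1+r)^−20] / r = €446,618.15

€446,618.15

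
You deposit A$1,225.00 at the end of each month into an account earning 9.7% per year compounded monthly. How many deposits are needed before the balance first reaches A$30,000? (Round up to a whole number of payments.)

23 payments

Periodic rate r = 0.097/12 per month; n is counted in months.
Ordinary annuity FV: 30,000 = 1,225 × [((1+r)^n − 1)/r].
(1+r)^n = 1 + 30,000 × r / 1,225, so n = ln(1 + 30,000·r/1,225) / ln(1+r) = 22.43.
Round up to a whole number of payments: n = 23.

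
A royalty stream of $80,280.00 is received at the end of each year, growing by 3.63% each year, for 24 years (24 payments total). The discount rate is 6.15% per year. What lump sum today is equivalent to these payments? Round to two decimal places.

Periodic rate r = 0.0615 per year.
Growing ordinary annuity: PV = PMT₁ × [1 − ((1+g)/(1+r))^n] / (r − g) = 80,280 × [1 − ((1+0.0363)/(1+r))^24] / (r − 0.0363) = $1,396,020.15.

$1,396,020.15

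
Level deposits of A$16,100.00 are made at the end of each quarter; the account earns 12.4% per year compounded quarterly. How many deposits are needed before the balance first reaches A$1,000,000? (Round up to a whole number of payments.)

Periodic rate r = 0.124/4 per quarter; n is counted in quarters.
Ordinary annuity FV: 1,000,000 = 16,100 × [((1+r)^n − 1)/r].
(1+r)^n = 1 + 1,000,000 × r / 16,100, so n = ln(1 + 1,000,000·r/16,100) / ln(1+r) = 35.16.
Round up to a whole number of payments: n = 36.

36 payments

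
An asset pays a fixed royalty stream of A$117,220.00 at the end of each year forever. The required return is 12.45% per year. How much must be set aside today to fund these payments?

A$941,526.10

Periodic rate r = 0.1245 per year.
Level perpetuity: PV = PMT / r = 117,220 / (0.1245) = A$941,526.10.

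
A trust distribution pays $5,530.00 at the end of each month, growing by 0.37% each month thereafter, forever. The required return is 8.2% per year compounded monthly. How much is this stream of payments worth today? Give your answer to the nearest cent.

$1,764,893.62

Periodic rate r = 0.082/12 per month.
Growing perpetuity (Gordon): PV = PMT₁ / (r − g) = 5,530 / (r − 0.0037) = $1,764,893.62.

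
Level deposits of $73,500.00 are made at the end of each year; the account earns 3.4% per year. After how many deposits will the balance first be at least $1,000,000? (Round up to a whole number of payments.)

Periodic rate r = 0.034 per year.
Ordinary annuity FV: 1,000,000 = 73,500 × [((1+r)^n − 1)/r].
(1+r)^n = 1 + 1,000,000 × r / 73,500, so n = ln(1 + 1,000,000·r/73,500) / ln(1+r) = 11.37.
Round up to a whole number of payments: n = 12.

12 payments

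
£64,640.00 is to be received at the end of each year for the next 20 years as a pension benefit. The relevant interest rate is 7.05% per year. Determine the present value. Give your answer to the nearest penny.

£682,143.92

This is an ordinary annuity: 20 payments of £64,640.00 at the end of each year.
Periodic rate r = 0.0705 per year.
PV = PMT × [(1 − (1+r)^−n)/r] = 64,640 × [1 − (1+r)^−20] / r = £682,143.92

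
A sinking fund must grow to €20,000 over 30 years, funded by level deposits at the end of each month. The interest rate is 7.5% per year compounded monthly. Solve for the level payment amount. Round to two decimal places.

Level ordinary annuity; solve FV = PMT × [((1+r)^n − 1)/r] for PMT.
Periodic rate r = 0.075/12 per month; n is counted in months.
With n = 360: PMT = 20,000 / ([((1+r)^n − 1)/r]) = €14.84

€14.84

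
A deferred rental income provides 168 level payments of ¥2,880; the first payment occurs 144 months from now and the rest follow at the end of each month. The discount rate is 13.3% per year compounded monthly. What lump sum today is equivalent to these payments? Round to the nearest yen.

¥45,293

Ordinary annuity of 168 payments, first payment at period 144.
Periodic rate r = 0.133/12 per month; n is counted in months.
The ordinary-annuity PV formula values the stream one period before the first payment (period 143); discount that back 143 periods:
PV₀ = 2,880 × [1 − (1+r)^−168] / r × (1+r)^−143 = ¥45,293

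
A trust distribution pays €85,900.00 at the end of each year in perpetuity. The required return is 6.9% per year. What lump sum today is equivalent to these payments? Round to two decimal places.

Periodic rate r = 0.069 per year.
Level perpetuity: PV = PMT / r = 85,900 / (0.069) = €1,244,927.54.

€1,244,927.54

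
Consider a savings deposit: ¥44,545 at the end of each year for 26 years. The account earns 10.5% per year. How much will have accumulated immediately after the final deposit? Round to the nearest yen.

This is an ordinary annuity: 26 deposits of ¥44,545 at the end of each year.
Periodic rate r = 0.105 per year.
FV = PMT × [((1+r)^n − 1)/r] = 44,545 × [(1+r)^26 − 1] / r = ¥5,264,670

¥5,264,670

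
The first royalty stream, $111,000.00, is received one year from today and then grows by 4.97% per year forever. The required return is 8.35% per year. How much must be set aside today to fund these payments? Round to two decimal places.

$3,284,023.67

Periodic rate r = 0.0835 per year.
Growing perpetuity (Gordon): PV = PMT₁ / (r − g) = 111,000 / (r − 0.0497) = $3,284,023.67.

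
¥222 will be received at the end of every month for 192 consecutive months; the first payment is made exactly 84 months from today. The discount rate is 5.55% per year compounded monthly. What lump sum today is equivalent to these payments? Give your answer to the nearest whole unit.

Ordinary annuity of 192 payments, first payment at period 84.
Periodic rate r = 0.0555/12 per month; n is counted in months.
The ordinary-annuity PV formula values the stream one period before the first payment (period 83); discount that back 83 periods:
PV₀ = 222 × [1 − (1+r)^−192] / r × (1+r)^−83 = ¥19,233

¥19,233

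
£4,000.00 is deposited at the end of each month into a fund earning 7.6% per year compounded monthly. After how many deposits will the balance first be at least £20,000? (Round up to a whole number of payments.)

5 payments

Periodic rate r = 0.076/12 per month; n is counted in months.
Ordinary annuity FV: 20,000 = 4,000 × [((1+r)^n − 1)/r].
(1+r)^n = 1 + 20,000 × r / 4,000, so n = ln(1 + 20,000·r/4,000) / ln(1+r) = 4.94.
Round up to a whole number of payments: n = 5.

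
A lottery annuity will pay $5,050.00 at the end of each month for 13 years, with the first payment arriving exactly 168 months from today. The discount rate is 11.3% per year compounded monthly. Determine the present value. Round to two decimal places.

$86,125.56

Ordinary annuity of 156 payments, first payment at period 168.
Periodic rate r = 0.113/12 per month; n is counted in months.
The ordinary-annuity PV formula values the stream one period before the first payment (period 167); discount that back 167 periods:
PV₀ = 5,050 × [1 − (1+r)^−156] / r × (1+r)^−167 = $86,125.56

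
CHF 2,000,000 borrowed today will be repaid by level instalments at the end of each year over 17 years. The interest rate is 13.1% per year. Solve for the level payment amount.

CHF 298,864.66

Level ordinary annuity; solve PV = PMT × [(1 − (1+r)^−n)/r] for PMT.
Periodic rate r = 0.131 per year.
With n = 17: PMT = 2,000,000 / ([(1 − (1+r)^−n)/r]) = CHF 298,864.66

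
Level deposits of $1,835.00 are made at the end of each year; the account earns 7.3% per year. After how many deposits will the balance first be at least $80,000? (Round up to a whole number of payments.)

Periodic rate r = 0.073 per year.
Ordinary annuity FV: 80,000 = 1,835 × [((1+r)^n − 1)/r].
(1+r)^n = 1 + 80,000 × r / 1,835, so n = ln(1 + 80,000·r/1,835) / ln(1+r) = 20.31.
Round up to a whole number of payments: n = 21.

21 payments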